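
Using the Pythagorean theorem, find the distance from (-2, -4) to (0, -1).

√(Σ(x_i - y_i)²) = √((-2 - 0)² + (-4 - (-1))²)
= √((-2)² + (-3)²) = √(4 + 9) = √13 ≈ 3.6056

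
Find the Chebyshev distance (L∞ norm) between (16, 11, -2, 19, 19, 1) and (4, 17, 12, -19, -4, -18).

max(|x_i - y_i|) = max(|16 - 4|, |11 - 17|, |-2 - 12|, |19 - (-19)|, |19 - (-4)|, |1 - (-18)|) = max(12, 6, 14, 38, 23, 19) = 38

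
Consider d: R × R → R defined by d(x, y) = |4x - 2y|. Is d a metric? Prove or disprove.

No. d fails symmetry: d(5, 7) = |4·5 - 2·7| = |6| = 6, but d(7, 5) = |4·7 - 2·5| = |18| = 18. Since 6 ≠ 18, d(x,y) ≠ d(y,x) in general.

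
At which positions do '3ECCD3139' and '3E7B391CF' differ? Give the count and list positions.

Differing positions: 3, 4, 5, 6, 8, 9. Hamming distance = 6.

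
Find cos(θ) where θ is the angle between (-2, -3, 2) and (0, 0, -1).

With u = (-2, -3, 2), v = (0, 0, -1):
u·v = (-2)·0 + (-3)·0 + 2·(-1) = 0 + 0 + (-2) = -2.
|u| = √((-2)² + (-3)² + 2²) = √17, |v| = √(0² + 0² + (-1)²) = √1, so |u||v| = √(17·1) = √17.
cos θ = (u·v)/(|u||v|) = -2/√17 ≈ -0.4851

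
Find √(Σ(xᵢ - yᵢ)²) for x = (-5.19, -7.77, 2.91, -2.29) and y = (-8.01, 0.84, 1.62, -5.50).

√(Σ(x_i - y_i)²) = √((-5.19 - (-8.01))² + (-7.77 - 0.84)² + (2.91 - 1.62)² + (-2.29 - (-5.5))²)
= √(2.82² + (-8.61)² + 1.29² + 3.21²) = √(7.9524 + 74.1321 + 1.6641 + 10.3041) = √94.0527 ≈ 9.6981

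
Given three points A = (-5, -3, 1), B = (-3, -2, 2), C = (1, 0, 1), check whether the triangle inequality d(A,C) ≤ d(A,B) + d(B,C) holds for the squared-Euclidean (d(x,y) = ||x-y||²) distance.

d(A,B) = 2² + 1² + 1² = 6, d(B,C) = 4² + 2² + 1² = 21, d(A,C) = 6² + 3² + 0² = 45.
d(A,C) = 45 > 6 + 21 = 27. Triangle inequality is VIOLATED. (Squared-Euclidean is not a metric — this is a counterexample.)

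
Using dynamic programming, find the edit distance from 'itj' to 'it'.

Let D[i][j] be the edit distance between the first i characters of 'itj' and the first j characters of 'it', with D[i][0] = i, D[0][j] = j, and D[i][j] = D[i-1][j-1] if the characters match, else 1 + min(D[i-1][j], D[i][j-1], D[i-1][j-1]). Filling the table (rows: prefixes of 'itj', columns: prefixes of 'it'):
     ε  i  t
  ε  0  1  2
  i  1  0  1
  t  2  1  0
  j  3  2  1
The bottom-right entry gives D[3][2] = 1, so no sequence of fewer than 1 edit works. Backtracking through the table gives one optimal edit sequence (1 edit):
  itj → it (del j @3)
Edit distance = 1.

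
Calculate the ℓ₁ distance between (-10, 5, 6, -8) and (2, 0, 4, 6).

Σ|x_i - y_i| = |-10 - 2| + |5 - 0| + |6 - 4| + |-8 - 6| = 12 + 5 + 2 + 14 = 33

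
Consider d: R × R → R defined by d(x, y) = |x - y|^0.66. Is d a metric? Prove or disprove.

Yes. With 0 < p = 0.66 ≤ 1, d(x,y) = |x-y|^0.66 is a metric on R. Non-negativity and symmetry are immediate; |x-y|^0.66 = 0 ⟺ |x-y| = 0 ⟺ x = y. For the triangle inequality, the function t ↦ t^0.66 is subadditive on [0,∞) when p ≤ 1, so |x-z|^0.66 ≤ (|x-y| + |y-z|)^0.66 ≤ |x-y|^0.66 + |y-z|^0.66.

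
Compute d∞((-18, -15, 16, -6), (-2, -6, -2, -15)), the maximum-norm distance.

max(|x_i - y_i|) = max(|-18 - (-2)|, |-15 - (-6)|, |16 - (-2)|, |-6 - (-15)|) = max(16, 9, 18, 9) = 18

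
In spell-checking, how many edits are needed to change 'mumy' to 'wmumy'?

Let D[i][j] be the edit distance between the first i characters of 'mumy' and the first j characters of 'wmumy', with D[i][0] = i, D[0][j] = j, and D[i][j] = D[i-1][j-1] if the characters match, else 1 + min(D[i-1][j], D[i][j-1], D[i-1][j-1]). Filling the table (rows: prefixes of 'mumy', columns: prefixes of 'wmumy'):
     ε  w  m  u  m  y
  ε  0  1  2  3  4  5
  m  1  1  1  2  3  4
  u  2  2  2  1  2  3
  m  3  3  2  2  1  2
  y  4  4  3  3  2  1
The bottom-right entry gives D[4][5] = 1, so no sequence of fewer than 1 edit works. Backtracking through the table gives one optimal edit sequence (1 edit):
  mumy → wmumy (ins w @1)
Edit distance = 1.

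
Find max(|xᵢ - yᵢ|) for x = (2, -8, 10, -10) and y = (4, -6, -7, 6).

max(|x_i - y_i|) = max(|2 - 4|, |-8 - (-6)|, |10 - (-7)|, |-10 - 6|) = max(2, 2, 17, 16) = 17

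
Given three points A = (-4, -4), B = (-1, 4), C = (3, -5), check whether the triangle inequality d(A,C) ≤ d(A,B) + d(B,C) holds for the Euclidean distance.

d(A,B) = √(3² + 8²) = √73 ≈ 8.544, d(B,C) = √(4² + 9²) = √97 ≈ 9.8489, d(A,C) = √(7² + 1²) = √50 ≈ 7.0711.
d(A,C) ≈ 7.0711 ≤ 8.544 + 9.8489 = 18.3929. Triangle inequality is satisfied.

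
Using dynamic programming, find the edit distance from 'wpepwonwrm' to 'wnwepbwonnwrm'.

Let D[i][j] be the edit distance between the first i characters of 'wpepwonwrm' and the first j characters of 'wnwepbwonnwrm', with D[i][0] = i, D[0][j] = j, and D[i][j] = D[i-1][j-1] if the characters match, else 1 + min(D[i-1][j], D[i][j-1], D[i-1][j-1]). Filling the table (rows: prefixes of 'wpepwonwrm', columns: prefixes of 'wnwepbwonnwrm'):
     ε  w  n  w  e  p  b  w  o  n  n  w  r  m
  ε  0  1  2  3  4  5  6  7  8  9 10 11 12 13
  w  1  0  1  2  3  4  5  6  7  8  9 10 11 12
  p  2  1  1  2  3  3  4  5  6  7  8  9 10 11
  e  3  2  2  2  2  3  4  5  6  7  8  9 10 11
  p  4  3  3  3  3  2  3  4  5  6  7  8  9 10
  w  5  4  4  3  4  3  3  3  4  5  6  7  8  9
  o  6  5  5  4  4  4  4  4  3  4  5  6  7  8
  n  7  6  5  5  5  5  5  5  4  3  4  5  6  7
  w  8  7  6  5  6  6  6  5  5  4  4  4  5  6
  r  9  8  7  6  6  7  7  6  6  5  5  5  4  5
  m 10  9  8  7  7  7  8  7  7  6  6  6  5  4
The bottom-right entry gives D[10][13] = 4, so no sequence of fewer than 4 edits works. Backtracking through the table gives one optimal edit sequence (4 edits):
  wpepwonwrm → wnpepwonwrm (ins n @2)
  wnpepwonwrm → wnwepwonwrm (sub p→w @3)
  wnwepwonwrm → wnwepbwonwrm (ins b @6)
  wnwepbwonwrm → wnwepbwonnwrm (ins n @9)
Edit distance = 4.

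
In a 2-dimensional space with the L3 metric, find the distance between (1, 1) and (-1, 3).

(Σ|x_i - y_i|^3)^(1/3) = (|1 - (-1)|^3 + |1 - 3|^3)^(1/3)
= (2^3 + 2^3)^(1/3) = (8 + 8)^(1/3) = (16)^(1/3) ≈ 2.5198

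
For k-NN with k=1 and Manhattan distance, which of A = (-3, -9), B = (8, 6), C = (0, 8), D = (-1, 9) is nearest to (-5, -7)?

Distances: d(A) = 4, d(B) = 26, d(C) = 20, d(D) = 20. Nearest: A = (-3, -9) with distance 4.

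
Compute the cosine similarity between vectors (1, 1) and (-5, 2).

With u = (1, 1), v = (-5, 2):
u·v = 1·(-5) + 1·2 = (-5) + 2 = -3.
|u| = √(1² + 1²) = √2, |v| = √((-5)² + 2²) = √29, so |u||v| = √(2·29) = √58.
cos θ = (u·v)/(|u||v|) = -3/√58 ≈ -0.3939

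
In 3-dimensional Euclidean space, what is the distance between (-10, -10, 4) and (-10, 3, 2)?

√(Σ(x_i - y_i)²) = √((-10 - (-10))² + (-10 - 3)² + (4 - 2)²)
= √(0² + (-13)² + 2²) = √(0 + 169 + 4) = √173 ≈ 13.1529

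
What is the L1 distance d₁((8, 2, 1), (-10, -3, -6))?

Σ|x_i - y_i| = |8 - (-10)| + |2 - (-3)| + |1 - (-6)| = 18 + 5 + 7 = 30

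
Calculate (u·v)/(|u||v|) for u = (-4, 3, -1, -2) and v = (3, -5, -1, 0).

With u = (-4, 3, -1, -2), v = (3, -5, -1, 0):
u·v = (-4)·3 + 3·(-5) + (-1)·(-1) + (-2)·0 = (-12) + (-15) + 1 + 0 = -26.
|u| = √((-4)² + 3² + (-1)² + (-2)²) = √30, |v| = √(3² + (-5)² + (-1)² + 0²) = √35, so |u||v| = √(30·35) = √1050.
cos θ = (u·v)/(|u||v|) = -26/√1050 ≈ -0.8024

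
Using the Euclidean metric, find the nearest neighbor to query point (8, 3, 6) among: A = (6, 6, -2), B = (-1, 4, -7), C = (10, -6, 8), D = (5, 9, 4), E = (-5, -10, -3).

Distances: d(A) ≈ 8.775, d(B) ≈ 15.843, d(C) ≈ 9.434, d(D) = 7, d(E) ≈ 20.4695. Nearest: D = (5, 9, 4) with distance 7.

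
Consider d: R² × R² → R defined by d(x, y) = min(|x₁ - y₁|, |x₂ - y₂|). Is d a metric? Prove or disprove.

No. d fails identity of indiscernibles: take x = (-5, 0) and y = (-5, 4). Then d(x,y) = min(|-5 - (-5)|, |0 - 4|) = min(0, 4) = 0, yet x ≠ y.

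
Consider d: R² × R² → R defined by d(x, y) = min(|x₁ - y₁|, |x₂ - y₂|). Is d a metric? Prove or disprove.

No. d fails identity of indiscernibles: take x = (-1, 0) and y = (-1, 9). Then d(x,y) = min(|-1 - (-1)|, |0 - 9|) = min(0, 9) = 0, yet x ≠ y.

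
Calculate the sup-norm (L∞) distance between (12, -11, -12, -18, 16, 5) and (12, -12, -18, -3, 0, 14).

max(|x_i - y_i|) = max(|12 - 12|, |-11 - (-12)|, |-12 - (-18)|, |-18 - (-3)|, |16 - 0|, |5 - 14|) = max(0, 1, 6, 15, 16, 9) = 16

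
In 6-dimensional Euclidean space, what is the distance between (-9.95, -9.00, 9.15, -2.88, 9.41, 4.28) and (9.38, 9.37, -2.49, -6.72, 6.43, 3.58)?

√(Σ(x_i - y_i)²) = √((-9.95 - 9.38)² + (-9 - 9.37)² + (9.15 - (-2.49))² + (-2.88 - (-6.72))² + (9.41 - 6.43)² + (4.28 - 3.58)²)
= √((-19.33)² + (-18.37)² + 11.64² + 3.84² + 2.98² + 0.7²) = √(373.6489 + 337.4569 + 135.4896 + 14.7456 + 8.8804 + 0.49) = √870.7114 ≈ 29.5078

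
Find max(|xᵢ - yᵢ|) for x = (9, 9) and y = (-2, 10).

max(|x_i - y_i|) = max(|9 - (-2)|, |9 - 10|) = max(11, 1) = 11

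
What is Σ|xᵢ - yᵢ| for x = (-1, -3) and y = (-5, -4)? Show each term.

Σ|x_i - y_i| = |-1 - (-5)| + |-3 - (-4)| = 4 + 1 = 5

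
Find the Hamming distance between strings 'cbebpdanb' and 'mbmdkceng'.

Differing positions: 1, 3, 4, 5, 6, 7, 9. Hamming distance = 7.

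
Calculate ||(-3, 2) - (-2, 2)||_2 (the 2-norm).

(Σ|x_i - y_i|^2)^(1/2) = (|-3 - (-2)|^2 + |2 - 2|^2)^(1/2)
= (1^2 + 0^2)^(1/2) = (1 + 0)^(1/2) = (1)^(1/2) = 1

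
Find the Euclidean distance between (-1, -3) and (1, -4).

√(Σ(x_i - y_i)²) = √((-1 - 1)² + (-3 - (-4))²)
= √((-2)² + 1²) = √(4 + 1) = √5 ≈ 2.2361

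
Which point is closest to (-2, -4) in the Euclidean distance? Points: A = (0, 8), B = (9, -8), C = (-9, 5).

Distances: d(A) ≈ 12.1655, d(B) ≈ 11.7047, d(C) ≈ 11.4018. Nearest: C = (-9, 5) with distance 11.4018.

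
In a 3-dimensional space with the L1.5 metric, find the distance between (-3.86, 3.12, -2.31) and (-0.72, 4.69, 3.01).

(Σ|x_i - y_i|^1.5)^(1/1.5) = (|-3.86 - (-0.72)|^1.5 + |3.12 - 4.69|^1.5 + |-2.31 - 3.01|^1.5)^(1/1.5)
= (3.14^1.5 + 1.57^1.5 + 5.32^1.5)^(1/1.5) ≈ (5.5641 + 1.9672 + 12.2706)^(1/1.5) = (19.8019)^(1/1.5) ≈ 7.3193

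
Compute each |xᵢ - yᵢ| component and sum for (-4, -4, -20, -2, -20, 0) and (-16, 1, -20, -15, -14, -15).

Σ|x_i - y_i| = |-4 - (-16)| + |-4 - 1| + |-20 - (-20)| + |-2 - (-15)| + |-20 - (-14)| + |0 - (-15)| = 12 + 5 + 0 + 13 + 6 + 15 = 51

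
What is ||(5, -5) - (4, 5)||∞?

max(|x_i - y_i|) = max(|5 - 4|, |-5 - 5|) = max(1, 10) = 10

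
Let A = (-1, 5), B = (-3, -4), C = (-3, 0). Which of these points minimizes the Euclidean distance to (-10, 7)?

Distances: d(A) ≈ 9.2195, d(B) ≈ 13.0384, d(C) ≈ 9.8995. Nearest: A = (-1, 5) with distance 9.2195.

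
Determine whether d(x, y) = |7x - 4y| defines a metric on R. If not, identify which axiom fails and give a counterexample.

No. d fails symmetry: d(1, 2) = |7·1 - 4·2| = |-1| = 1, but d(2, 1) = |7·2 - 4·1| = |10| = 10. Since 1 ≠ 10, d(x,y) ≠ d(y,x) in general.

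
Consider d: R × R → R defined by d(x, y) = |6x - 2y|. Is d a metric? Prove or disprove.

No. d fails symmetry: d(5, 6) = |6·5 - 2·6| = |18| = 18, but d(6, 5) = |6·6 - 2·5| = |26| = 26. Since 18 ≠ 26, d(x,y) ≠ d(y,x) in general.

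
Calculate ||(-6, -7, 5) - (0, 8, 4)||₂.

√(Σ(x_i - y_i)²) = √((-6 - 0)² + (-7 - 8)² + (5 - 4)²)
= √((-6)² + (-15)² + 1²) = √(36 + 225 + 1) = √262 ≈ 16.1864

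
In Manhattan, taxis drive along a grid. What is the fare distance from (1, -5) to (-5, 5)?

Σ|x_i - y_i| = |1 - (-5)| + |-5 - 5| = 6 + 10 = 16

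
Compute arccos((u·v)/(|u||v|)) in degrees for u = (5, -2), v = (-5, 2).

With u = (5, -2), v = (-5, 2):
u·v = 5·(-5) + (-2)·2 = (-25) + (-4) = -29.
|u| = √(5² + (-2)²) = √29, |v| = √((-5)² + 2²) = √29, so |u||v| = √(29·29) = √841 = 29.
cos θ = (u·v)/(|u||v|) = -29/29 = -1 (the vectors are parallel, pointing in opposite directions)
θ = arccos(-1) = 180°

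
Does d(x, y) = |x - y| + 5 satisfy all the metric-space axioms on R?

No. d fails identity of indiscernibles (specifically d(x,x) = 0): d(1, 1) = |1 - 1| + 5 = 0 + 5 = 5 ≠ 0.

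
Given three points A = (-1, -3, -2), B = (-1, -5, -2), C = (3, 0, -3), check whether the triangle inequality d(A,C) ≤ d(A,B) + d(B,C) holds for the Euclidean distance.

d(A,B) = √(0² + 2² + 0²) = √4 = 2, d(B,C) = √(4² + 5² + 1²) = √42 ≈ 6.4807, d(A,C) = √(4² + 3² + 1²) = √26 ≈ 5.099.
d(A,C) ≈ 5.099 ≤ 2 + 6.4807 = 8.4807. Triangle inequality is satisfied.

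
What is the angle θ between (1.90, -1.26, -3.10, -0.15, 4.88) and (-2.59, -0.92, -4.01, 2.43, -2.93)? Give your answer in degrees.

With u = (1.90, -1.26, -3.10, -0.15, 4.88), v = (-2.59, -0.92, -4.01, 2.43, -2.93):
u·v = 1.9·(-2.59) + (-1.26)·(-0.92) + (-3.1)·(-4.01) + (-0.15)·2.43 + 4.88·(-2.93) = (-4.921) + 1.1592 + 12.431 + (-0.3645) + (-14.2984) = -5.9937.
|u| = √(1.9² + (-1.26)² + (-3.1)² + (-0.15)² + 4.88²) = √(3.61 + 1.5876 + 9.61 + 0.0225 + 23.8144) = √38.6445, |v| = √((-2.59)² + (-0.92)² + (-4.01)² + 2.43² + (-2.93)²) = √(6.7081 + 0.8464 + 16.0801 + 5.9049 + 8.5849) = √38.1244.
cos θ = (u·v)/(|u||v|) = -5.9937/(√38.6445·√38.1244) ≈ -0.156153
θ = arccos(-0.156153) ≈ 98.98°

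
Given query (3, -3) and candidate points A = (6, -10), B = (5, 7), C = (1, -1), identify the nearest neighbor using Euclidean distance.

Distances: d(A) ≈ 7.6158, d(B) ≈ 10.198, d(C) ≈ 2.8284. Nearest: C = (1, -1) with distance 2.8284.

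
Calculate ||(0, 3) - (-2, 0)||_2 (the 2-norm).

(Σ|x_i - y_i|^2)^(1/2) = (|0 - (-2)|^2 + |3 - 0|^2)^(1/2)
= (2^2 + 3^2)^(1/2) = (4 + 9)^(1/2) = (13)^(1/2) ≈ 3.6056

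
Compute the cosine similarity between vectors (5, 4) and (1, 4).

With u = (5, 4), v = (1, 4):
u·v = 5·1 + 4·4 = 5 + 16 = 21.
|u| = √(5² + 4²) = √41, |v| = √(1² + 4²) = √17, so |u||v| = √(41·17) = √697.
cos θ = (u·v)/(|u||v|) = 21/√697 ≈ 0.7954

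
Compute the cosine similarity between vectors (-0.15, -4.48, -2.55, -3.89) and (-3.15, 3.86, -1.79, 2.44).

With u = (-0.15, -4.48, -2.55, -3.89), v = (-3.15, 3.86, -1.79, 2.44):
u·v = (-0.15)·(-3.15) + (-4.48)·3.86 + (-2.55)·(-1.79) + (-3.89)·2.44 = 0.4725 + (-17.2928) + 4.5645 + (-9.4916) = -21.7474.
|u| = √((-0.15)² + (-4.48)² + (-2.55)² + (-3.89)²) = √(0.0225 + 20.0704 + 6.5025 + 15.1321) = √41.7275, |v| = √((-3.15)² + 3.86² + (-1.79)² + 2.44²) = √(9.9225 + 14.8996 + 3.2041 + 5.9536) = √33.9798.
cos θ = (u·v)/(|u||v|) = -21.7474/(√41.7275·√33.9798) ≈ -0.5775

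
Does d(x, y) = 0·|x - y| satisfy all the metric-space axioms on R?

No. With c = 0, d(x,y) = 0 for all x, y. This fails identity of indiscernibles: d(1, 9) = 0 but 1 ≠ 9.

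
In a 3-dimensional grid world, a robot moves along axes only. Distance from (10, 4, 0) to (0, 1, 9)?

Σ|x_i - y_i| = |10 - 0| + |4 - 1| + |0 - 9| = 10 + 3 + 9 = 22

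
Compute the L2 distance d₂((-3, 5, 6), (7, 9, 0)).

√(Σ(x_i - y_i)²) = √((-3 - 7)² + (5 - 9)² + (6 - 0)²)
= √((-10)² + (-4)² + 6²) = √(100 + 16 + 36) = √152 ≈ 12.3288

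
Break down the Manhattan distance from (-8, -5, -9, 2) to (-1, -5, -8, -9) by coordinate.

Σ|x_i - y_i| = |-8 - (-1)| + |-5 - (-5)| + |-9 - (-8)| + |2 - (-9)| = 7 + 0 + 1 + 11 = 19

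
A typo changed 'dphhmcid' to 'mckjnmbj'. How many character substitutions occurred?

Differing positions: 1, 2, 3, 4, 5, 6, 7, 8. Hamming distance = 8.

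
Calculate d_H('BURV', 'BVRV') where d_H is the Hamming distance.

Differing positions: 2. Hamming distance = 1.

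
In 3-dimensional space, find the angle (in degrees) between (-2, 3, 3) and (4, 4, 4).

With u = (-2, 3, 3), v = (4, 4, 4):
u·v = (-2)·4 + 3·4 + 3·4 = (-8) + 12 + 12 = 16.
|u| = √((-2)² + 3² + 3²) = √22, |v| = √(4² + 4² + 4²) = √48, so |u||v| = √(22·48) = √1056.
cos θ = (u·v)/(|u||v|) = 16/√1056 ≈ 0.492366
θ = arccos(0.492366) ≈ 60.5°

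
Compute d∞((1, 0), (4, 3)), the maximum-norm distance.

max(|x_i - y_i|) = max(|1 - 4|, |0 - 3|) = max(3, 3) = 3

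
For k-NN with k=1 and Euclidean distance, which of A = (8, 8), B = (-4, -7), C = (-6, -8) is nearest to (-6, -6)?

Distances: d(A) ≈ 19.799, d(B) ≈ 2.2361, d(C) = 2. Nearest: C = (-6, -8) with distance 2.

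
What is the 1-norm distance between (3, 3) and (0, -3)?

Σ|x_i - y_i| = |3 - 0| + |3 - (-3)| = 3 + 6 = 9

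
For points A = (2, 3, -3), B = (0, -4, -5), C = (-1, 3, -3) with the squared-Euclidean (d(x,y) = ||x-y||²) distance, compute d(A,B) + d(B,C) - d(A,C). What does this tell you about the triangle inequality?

d(A,B) = 2² + 7² + 2² = 57, d(B,C) = 1² + 7² + 2² = 54, d(A,C) = 3² + 0² + 0² = 9.
d(A,B) + d(B,C) - d(A,C) = 57 + 54 - 9 = 111 - 9 = 102. This is ≥ 0, so the triangle inequality holds for these points.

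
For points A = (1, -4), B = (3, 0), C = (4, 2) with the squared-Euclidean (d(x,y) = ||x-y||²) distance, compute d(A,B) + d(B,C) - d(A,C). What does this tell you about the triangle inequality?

d(A,B) = 2² + 4² = 20, d(B,C) = 1² + 2² = 5, d(A,C) = 3² + 6² = 45.
d(A,B) + d(B,C) - d(A,C) = 20 + 5 - 45 = 25 - 45 = -20. This is < 0, so the triangle inequality FAILS for these points (squared-Euclidean is not a metric).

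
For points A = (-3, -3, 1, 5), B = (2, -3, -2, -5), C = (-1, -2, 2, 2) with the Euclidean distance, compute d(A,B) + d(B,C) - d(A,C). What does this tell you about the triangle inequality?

d(A,B) = √(5² + 0² + 3² + 10²) = √134 ≈ 11.5758, d(B,C) = √(3² + 1² + 4² + 7²) = √75 ≈ 8.6603, d(A,C) = √(2² + 1² + 1² + 3²) = √15 ≈ 3.873.
d(A,B) + d(B,C) - d(A,C) = 11.5758 + 8.6603 - 3.873 = 20.2361 - 3.873 = 16.3631 (to 4 decimal places). This is ≥ 0, so the triangle inequality holds for these points.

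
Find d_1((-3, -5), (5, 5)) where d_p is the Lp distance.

Σ|x_i - y_i| = |-3 - 5| + |-5 - 5| = 8 + 10 = 18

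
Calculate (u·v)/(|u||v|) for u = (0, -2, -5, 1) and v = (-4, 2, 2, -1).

With u = (0, -2, -5, 1), v = (-4, 2, 2, -1):
u·v = 0·(-4) + (-2)·2 + (-5)·2 + 1·(-1) = 0 + (-4) + (-10) + (-1) = -15.
|u| = √(0² + (-2)² + (-5)² + 1²) = √30, |v| = √((-4)² + 2² + 2² + (-1)²) = √25, so |u||v| = √(30·25) = √750.
cos θ = (u·v)/(|u||v|) = -15/√750 ≈ -0.5477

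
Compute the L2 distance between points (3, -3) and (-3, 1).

(Σ|x_i - y_i|^2)^(1/2) = (|3 - (-3)|^2 + |-3 - 1|^2)^(1/2)
= (6^2 + 4^2)^(1/2) = (36 + 16)^(1/2) = (52)^(1/2) ≈ 7.2111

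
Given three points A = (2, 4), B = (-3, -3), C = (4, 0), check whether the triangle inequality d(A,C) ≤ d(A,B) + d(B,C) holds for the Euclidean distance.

d(A,B) = √(5² + 7²) = √74 ≈ 8.6023, d(B,C) = √(7² + 3²) = √58 ≈ 7.6158, d(A,C) = √(2² + 4²) = √20 ≈ 4.4721.
d(A,C) ≈ 4.4721 ≤ 8.6023 + 7.6158 = 16.2181. Triangle inequality is satisfied.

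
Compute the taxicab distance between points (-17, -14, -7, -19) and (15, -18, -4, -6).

Σ|x_i - y_i| = |-17 - 15| + |-14 - (-18)| + |-7 - (-4)| + |-19 - (-6)| = 32 + 4 + 3 + 13 = 52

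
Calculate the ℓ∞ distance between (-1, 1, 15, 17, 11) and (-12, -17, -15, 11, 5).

max(|x_i - y_i|) = max(|-1 - (-12)|, |1 - (-17)|, |15 - (-15)|, |17 - 11|, |11 - 5|) = max(11, 18, 30, 6, 6) = 30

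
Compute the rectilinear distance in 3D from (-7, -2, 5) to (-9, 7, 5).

Σ|x_i - y_i| = |-7 - (-9)| + |-2 - 7| + |5 - 5| = 2 + 9 + 0 = 11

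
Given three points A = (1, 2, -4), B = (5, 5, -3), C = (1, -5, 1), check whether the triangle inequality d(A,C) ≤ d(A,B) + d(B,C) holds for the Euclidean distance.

d(A,B) = √(4² + 3² + 1²) = √26 ≈ 5.099, d(B,C) = √(4² + 10² + 4²) = √132 ≈ 11.4891, d(A,C) = √(0² + 7² + 5²) = √74 ≈ 8.6023.
d(A,C) ≈ 8.6023 ≤ 5.099 + 11.4891 = 16.5881. Triangle inequality is satisfied.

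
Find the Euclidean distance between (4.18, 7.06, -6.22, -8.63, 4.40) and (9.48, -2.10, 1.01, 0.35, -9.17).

√(Σ(x_i - y_i)²) = √((4.18 - 9.48)² + (7.06 - (-2.1))² + (-6.22 - 1.01)² + (-8.63 - 0.35)² + (4.4 - (-9.17))²)
= √((-5.3)² + 9.16² + (-7.23)² + (-8.98)² + 13.57²) = √(28.09 + 83.9056 + 52.2729 + 80.6404 + 184.1449) = √429.0538 ≈ 20.7136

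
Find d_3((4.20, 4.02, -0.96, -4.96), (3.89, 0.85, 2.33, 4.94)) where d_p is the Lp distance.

(Σ|x_i - y_i|^3)^(1/3) = (|4.2 - 3.89|^3 + |4.02 - 0.85|^3 + |-0.96 - 2.33|^3 + |-4.96 - 4.94|^3)^(1/3)
= (0.31^3 + 3.17^3 + 3.29^3 + 9.9^3)^(1/3) ≈ (0.0298 + 31.855 + 35.6113 + 970.299)^(1/3) = (1037.7951)^(1/3) ≈ 10.1244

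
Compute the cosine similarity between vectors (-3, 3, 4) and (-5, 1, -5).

With u = (-3, 3, 4), v = (-5, 1, -5):
u·v = (-3)·(-5) + 3·1 + 4·(-5) = 15 + 3 + (-20) = -2.
|u| = √((-3)² + 3² + 4²) = √34, |v| = √((-5)² + 1² + (-5)²) = √51, so |u||v| = √(34·51) = √1734.
cos θ = (u·v)/(|u||v|) = -2/√1734 ≈ -0.048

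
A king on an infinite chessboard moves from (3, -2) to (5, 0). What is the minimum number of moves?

max(|x_i - y_i|) = max(|3 - 5|, |-2 - 0|) = max(2, 2) = 2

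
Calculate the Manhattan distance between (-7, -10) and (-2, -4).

Σ|x_i - y_i| = |-7 - (-2)| + |-10 - (-4)| = 5 + 6 = 11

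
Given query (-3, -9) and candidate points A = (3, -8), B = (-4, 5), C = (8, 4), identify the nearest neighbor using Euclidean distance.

Distances: d(A) ≈ 6.0828, d(B) ≈ 14.0357, d(C) ≈ 17.0294. Nearest: A = (3, -8) with distance 6.0828.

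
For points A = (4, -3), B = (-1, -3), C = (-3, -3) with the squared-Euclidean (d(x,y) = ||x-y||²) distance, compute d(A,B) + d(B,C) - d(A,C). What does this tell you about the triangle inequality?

d(A,B) = 5² + 0² = 25, d(B,C) = 2² + 0² = 4, d(A,C) = 7² + 0² = 49.
d(A,B) + d(B,C) - d(A,C) = 25 + 4 - 49 = 29 - 49 = -20. This is < 0, so the triangle inequality FAILS for these points (squared-Euclidean is not a metric).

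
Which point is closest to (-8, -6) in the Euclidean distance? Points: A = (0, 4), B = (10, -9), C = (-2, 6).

Distances: d(A) ≈ 12.8062, d(B) ≈ 18.2483, d(C) ≈ 13.4164. Nearest: A = (0, 4) with distance 12.8062.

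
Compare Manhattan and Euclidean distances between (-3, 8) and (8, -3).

L1 = |-3 - 8| + |8 - (-3)| = 11 + 11 = 22
L2 = √(11² + 11²) = √242 ≈ 15.5563
L1 ≥ L2 always (equality iff movement is along one axis); L1 > L2 here.
Ratio L1/L2 = 22/√242 ≈ 1.4142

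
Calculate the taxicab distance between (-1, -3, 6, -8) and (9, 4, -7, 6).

Σ|x_i - y_i| = |-1 - 9| + |-3 - 4| + |6 - (-7)| + |-8 - 6| = 10 + 7 + 13 + 14 = 44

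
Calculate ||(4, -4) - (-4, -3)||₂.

√(Σ(x_i - y_i)²) = √((4 - (-4))² + (-4 - (-3))²)
= √(8² + (-1)²) = √(64 + 1) = √65 ≈ 8.0623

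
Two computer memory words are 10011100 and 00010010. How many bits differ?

Differing positions: 1, 5, 6, 7. Hamming distance = 4.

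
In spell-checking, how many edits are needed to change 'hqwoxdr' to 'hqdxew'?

Let D[i][j] be the edit distance between the first i characters of 'hqwoxdr' and the first j characters of 'hqdxew', with D[i][0] = i, D[0][j] = j, and D[i][j] = D[i-1][j-1] if the characters match, else 1 + min(D[i-1][j], D[i][j-1], D[i-1][j-1]). Filling the table (rows: prefixes of 'hqwoxdr', columns: prefixes of 'hqdxew'):
     ε  h  q  d  x  e  w
  ε  0  1  2  3  4  5  6
  h  1  0  1  2  3  4  5
  q  2  1  0  1  2  3  4
  w  3  2  1  1  2  3  3
  o  4  3  2  2  2  3  4
  x  5  4  3  3  2  3  4
  d  6  5  4  3  3  3  4
  r  7  6  5  4  4  4  4
The bottom-right entry gives D[7][6] = 4, so no sequence of fewer than 4 edits works. Backtracking through the table gives one optimal edit sequence (4 edits):
  hqwoxdr → hqoxdr (del w @3)
  hqoxdr → hqdxdr (sub o→d @3)
  hqdxdr → hqdxer (sub d→e @5)
  hqdxer → hqdxew (sub r→w @6)
Edit distance = 4.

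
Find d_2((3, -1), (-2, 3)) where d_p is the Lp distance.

(Σ|x_i - y_i|^2)^(1/2) = (|3 - (-2)|^2 + |-1 - 3|^2)^(1/2)
= (5^2 + 4^2)^(1/2) = (25 + 16)^(1/2) = (41)^(1/2) ≈ 6.4031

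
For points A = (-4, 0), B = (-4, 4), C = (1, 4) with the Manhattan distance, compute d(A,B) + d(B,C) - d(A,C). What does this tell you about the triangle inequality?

d(A,B) = 0 + 4 = 4, d(B,C) = 5 + 0 = 5, d(A,C) = 5 + 4 = 9.
d(A,B) + d(B,C) - d(A,C) = 4 + 5 - 9 = 9 - 9 = 0. This is ≥ 0, so the triangle inequality holds for these points.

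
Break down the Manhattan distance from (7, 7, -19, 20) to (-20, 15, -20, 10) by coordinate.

Σ|x_i - y_i| = |7 - (-20)| + |7 - 15| + |-19 - (-20)| + |20 - 10| = 27 + 8 + 1 + 10 = 46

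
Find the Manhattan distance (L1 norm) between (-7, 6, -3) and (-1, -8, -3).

Σ|x_i - y_i| = |-7 - (-1)| + |6 - (-8)| + |-3 - (-3)| = 6 + 14 + 0 = 20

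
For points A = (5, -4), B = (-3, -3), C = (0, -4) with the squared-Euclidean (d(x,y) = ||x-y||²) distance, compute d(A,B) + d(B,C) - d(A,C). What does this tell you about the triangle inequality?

d(A,B) = 8² + 1² = 65, d(B,C) = 3² + 1² = 10, d(A,C) = 5² + 0² = 25.
d(A,B) + d(B,C) - d(A,C) = 65 + 10 - 25 = 75 - 25 = 50. This is ≥ 0, so the triangle inequality holds for these points.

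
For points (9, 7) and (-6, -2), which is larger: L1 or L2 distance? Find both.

L1 = |9 - (-6)| + |7 - (-2)| = 15 + 9 = 24
L2 = √(15² + 9²) = √306 ≈ 17.4929
L1 ≥ L2 always (equality iff movement is along one axis); L1 > L2 here.
Ratio L1/L2 = 24/√306 ≈ 1.372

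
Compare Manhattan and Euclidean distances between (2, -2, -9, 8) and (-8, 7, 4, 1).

L1 = |2 - (-8)| + |-2 - 7| + |-9 - 4| + |8 - 1| = 10 + 9 + 13 + 7 = 39
L2 = √(10² + 9² + 13² + 7²) = √399 ≈ 19.975
L1 ≥ L2 always (equality iff movement is along one axis); L1 > L2 here.
Ratio L1/L2 = 39/√399 ≈ 1.9524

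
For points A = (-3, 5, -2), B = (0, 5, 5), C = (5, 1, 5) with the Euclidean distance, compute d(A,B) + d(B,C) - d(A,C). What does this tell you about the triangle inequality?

d(A,B) = √(3² + 0² + 7²) = √58 ≈ 7.6158, d(B,C) = √(5² + 4² + 0²) = √41 ≈ 6.4031, d(A,C) = √(8² + 4² + 7²) = √129 ≈ 11.3578.
d(A,B) + d(B,C) - d(A,C) = 7.6158 + 6.4031 - 11.3578 = 14.0189 - 11.3578 = 2.6611 (to 4 decimal places). This is ≥ 0, so the triangle inequality holds for these points.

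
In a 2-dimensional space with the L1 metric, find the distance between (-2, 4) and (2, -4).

Σ|x_i - y_i| = |-2 - 2| + |4 - (-4)| = 4 + 8 = 12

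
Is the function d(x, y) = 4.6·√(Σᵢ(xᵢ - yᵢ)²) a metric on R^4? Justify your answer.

Yes. The L2 (Euclidean) norm induces a metric on R^4, and multiplying a metric by a positive constant 4.6 > 0 preserves all four axioms: non-negativity (4.6·||x-y|| ≥ 0), identity (4.6·||x-y|| = 0 ⟺ ||x-y|| = 0 ⟺ x = y), symmetry (||x-y|| = ||y-x||), and the triangle inequality (4.6·||x-z|| ≤ 4.6·||x-y|| + 4.6·||y-z||). So d is a metric.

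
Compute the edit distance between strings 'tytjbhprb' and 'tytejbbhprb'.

Let D[i][j] be the edit distance between the first i characters of 'tytjbhprb' and the first j characters of 'tytejbbhprb', with D[i][0] = i, D[0][j] = j, and D[i][j] = D[i-1][j-1] if the characters match, else 1 + min(D[i-1][j], D[i][j-1], D[i-1][j-1]). Filling the table (rows: prefixes of 'tytjbhprb', columns: prefixes of 'tytejbbhprb'):
     ε  t  y  t  e  j  b  b  h  p  r  b
  ε  0  1  2  3  4  5  6  7  8  9 10 11
  t  1  0  1  2  3  4  5  6  7  8  9 10
  y  2  1  0  1  2  3  4  5  6  7  8  9
  t  3  2  1  0  1  2  3  4  5  6  7  8
  j  4  3  2  1  1  1  2  3  4  5  6  7
  b  5  4  3  2  2  2  1  2  3  4  5  6
  h  6  5  4  3  3  3  2  2  2  3  4  5
  p  7  6  5  4  4  4  3  3  3  2  3  4
  r  8  7  6  5  5  5  4  4  4  3  2  3
  b  9  8  7  6  6  6  5  4  5  4  3  2
The bottom-right entry gives D[9][11] = 2, so no sequence of fewer than 2 edits works. Backtracking through the table gives one optimal edit sequence (2 edits):
  tytjbhprb → tytejbhprb (ins e @4)
  tytejbhprb → tytejbbhprb (ins b @6)
Edit distance = 2.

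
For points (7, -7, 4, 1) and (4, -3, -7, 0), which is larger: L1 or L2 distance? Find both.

L1 = |7 - 4| + |-7 - (-3)| + |4 - (-7)| + |1 - 0| = 3 + 4 + 11 + 1 = 19
L2 = √(3² + 4² + 11² + 1²) = √147 ≈ 12.1244
L1 ≥ L2 always (equality iff movement is along one axis); L1 > L2 here.
Ratio L1/L2 = 19/√147 ≈ 1.5671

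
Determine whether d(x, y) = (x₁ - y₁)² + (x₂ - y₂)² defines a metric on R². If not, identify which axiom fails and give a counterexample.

No. The squared Euclidean distance fails the triangle inequality. Counterexample: x = (0, 0), y = (4, 4), z = (8, 8). d(x,z) = 8² + 8² = 128, but d(x,y) + d(y,z) = (4² + 4²) + (4² + 4²) = 32 + 32 = 64. Since 128 > 64, the triangle inequality is violated. (Note: √d, the ordinary Euclidean distance, IS a metric.)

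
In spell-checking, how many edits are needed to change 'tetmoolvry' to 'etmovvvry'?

Let D[i][j] be the edit distance between the first i characters of 'tetmoolvry' and the first j characters of 'etmovvvry', with D[i][0] = i, D[0][j] = j, and D[i][j] = D[i-1][j-1] if the characters match, else 1 + min(D[i-1][j], D[i][j-1], D[i-1][j-1]). Filling the table (rows: prefixes of 'tetmoolvry', columns: prefixes of 'etmovvvry'):
     ε  e  t  m  o  v  v  v  r  y
  ε  0  1  2  3  4  5  6  7  8  9
  t  1  1  1  2  3  4  5  6  7  8
  e  2  1  2  2  3  4  5  6  7  8
  t  3  2  1  2  3  4  5  6  7  8
  m  4  3  2  1  2  3  4  5  6  7
  o  5  4  3  2  1  2  3  4  5  6
  o  6  5  4  3  2  2  3  4  5  6
  l  7  6  5  4  3  3  3  4  5  6
  v  8  7  6  5  4  3  3  3  4  5
  r  9  8  7  6  5  4  4  4  3  4
  y 10  9  8  7  6  5  5  5  4  3
The bottom-right entry gives D[10][9] = 3, so no sequence of fewer than 3 edits works. Backtracking through the table gives one optimal edit sequence (3 edits):
  tetmoolvry → etmoolvry (del t @1)
  etmoolvry → etmovlvry (sub o→v @5)
  etmovlvry → etmovvvry (sub l→v @6)
Edit distance = 3.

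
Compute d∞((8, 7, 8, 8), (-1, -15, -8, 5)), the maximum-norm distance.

max(|x_i - y_i|) = max(|8 - (-1)|, |7 - (-15)|, |8 - (-8)|, |8 - 5|) = max(9, 22, 16, 3) = 22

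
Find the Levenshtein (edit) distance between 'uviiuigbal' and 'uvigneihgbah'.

Let D[i][j] be the edit distance between the first i characters of 'uviiuigbal' and the first j characters of 'uvigneihgbah', with D[i][0] = i, D[0][j] = j, and D[i][j] = D[i-1][j-1] if the characters match, else 1 + min(D[i-1][j], D[i][j-1], D[i-1][j-1]). Filling the table (rows: prefixes of 'uviiuigbal', columns: prefixes of 'uvigneihgbah'):
     ε  u  v  i  g  n  e  i  h  g  b  a  h
  ε  0  1  2  3  4  5  6  7  8  9 10 11 12
  u  1  0  1  2  3  4  5  6  7  8  9 10 11
  v  2  1  0  1  2  3  4  5  6  7  8  9 10
  i  3  2  1  0  1  2  3  4  5  6  7  8  9
  i  4  3  2  1  1  2  3  3  4  5  6  7  8
  u  5  4  3  2  2  2  3  4  4  5  6  7  8
  i  6  5  4  3  3  3  3  3  4  5  6  7  8
  g  7  6  5  4  3  4  4  4  4  4  5  6  7
  b  8  7  6  5  4  4  5  5  5  5  4  5  6
  a  9  8  7  6  5  5  5  6  6  6  5  4  5
  l 10  9  8  7  6  6  6  6  7  7  6  5  5
The bottom-right entry gives D[10][12] = 5, so no sequence of fewer than 5 edits works. Backtracking through the table gives one optimal edit sequence (5 edits):
  uviiuigbal → uvigiuigbal (ins g @4)
  uvigiuigbal → uvignuigbal (sub i→n @5)
  uvignuigbal → uvigneigbal (sub u→e @6)
  uvigneigbal → uvigneihgbal (ins h @8)
  uvigneihgbal → uvigneihgbah (sub l→h @12)
Edit distance = 5.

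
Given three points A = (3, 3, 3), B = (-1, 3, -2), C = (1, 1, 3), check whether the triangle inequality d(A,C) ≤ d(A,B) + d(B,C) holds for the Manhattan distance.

d(A,B) = 4 + 0 + 5 = 9, d(B,C) = 2 + 2 + 5 = 9, d(A,C) = 2 + 2 + 0 = 4.
d(A,C) = 4 ≤ 9 + 9 = 18. Triangle inequality is satisfied.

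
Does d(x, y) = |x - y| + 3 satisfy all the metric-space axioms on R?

No. d fails identity of indiscernibles (specifically d(x,x) = 0): d(-3, -3) = |-3 - (-3)| + 3 = 0 + 3 = 3 ≠ 0.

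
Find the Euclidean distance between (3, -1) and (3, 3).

√(Σ(x_i - y_i)²) = √((3 - 3)² + (-1 - 3)²)
= √(0² + (-4)²) = √(0 + 16) = √16 = 4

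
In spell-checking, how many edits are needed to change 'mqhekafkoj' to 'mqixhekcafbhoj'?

Let D[i][j] be the edit distance between the first i characters of 'mqhekafkoj' and the first j characters of 'mqixhekcafbhoj', with D[i][0] = i, D[0][j] = j, and D[i][j] = D[i-1][j-1] if the characters match, else 1 + min(D[i-1][j], D[i][j-1], D[i-1][j-1]). Filling the table (rows: prefixes of 'mqhekafkoj', columns: prefixes of 'mqixhekcafbhoj'):
     ε  m  q  i  x  h  e  k  c  a  f  b  h  o  j
  ε  0  1  2  3  4  5  6  7  8  9 10 11 12 13 14
  m  1  0  1  2  3  4  5  6  7  8  9 10 11 12 13
  q  2  1  0  1  2  3  4  5  6  7  8  9 10 11 12
  h  3  2  1  1  2  2  3  4  5  6  7  8  9 10 11
  e  4  3  2  2  2  3  2  3  4  5  6  7  8  9 10
  k  5  4  3  3  3  3  3  2  3  4  5  6  7  8  9
  a  6  5  4  4  4  4  4  3  3  3  4  5  6  7  8
  f  7  6  5  5  5  5  5  4  4  4  3  4  5  6  7
  k  8  7  6  6  6  6  6  5  5  5  4  4  5  6  7
  o  9  8  7  7  7  7  7  6  6  6  5  5  5  5  6
  j 10  9  8  8  8  8  8  7  7  7  6  6  6  6  5
The bottom-right entry gives D[10][14] = 5, so no sequence of fewer than 5 edits works. Backtracking through the table gives one optimal edit sequence (5 edits):
  mqhekafkoj → mqihekafkoj (ins i @3)
  mqihekafkoj → mqixhekafkoj (ins x @4)
  mqixhekafkoj → mqixhekcafkoj (ins c @8)
  mqixhekcafkoj → mqixhekcafbkoj (ins b @11)
  mqixhekcafbkoj → mqixhekcafbhoj (sub k→h @12)
Edit distance = 5.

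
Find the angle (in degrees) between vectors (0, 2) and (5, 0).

With u = (0, 2), v = (5, 0):
u·v = 0·5 + 2·0 = 0 + 0 = 0.
|u| = √(0² + 2²) = √4, |v| = √(5² + 0²) = √25, so |u||v| = √(4·25) = √100 = 10.
cos θ = (u·v)/(|u||v|) = 0/10 = 0 (the vectors are orthogonal)
θ = arccos(0) = 90°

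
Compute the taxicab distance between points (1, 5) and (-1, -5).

Σ|x_i - y_i| = |1 - (-1)| + |5 - (-5)| = 2 + 10 = 12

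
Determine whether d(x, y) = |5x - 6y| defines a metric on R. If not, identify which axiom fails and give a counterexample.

No. d fails symmetry: d(6, 3) = |5·6 - 6·3| = |12| = 12, but d(3, 6) = |5·3 - 6·6| = |-21| = 21. Since 12 ≠ 21, d(x,y) ≠ d(y,x) in general.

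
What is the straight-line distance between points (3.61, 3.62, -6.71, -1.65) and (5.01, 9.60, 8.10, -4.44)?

√(Σ(x_i - y_i)²) = √((3.61 - 5.01)² + (3.62 - 9.6)² + (-6.71 - 8.1)² + (-1.65 - (-4.44))²)
= √((-1.4)² + (-5.98)² + (-14.81)² + 2.79²) = √(1.96 + 35.7604 + 219.3361 + 7.7841) = √264.8406 ≈ 16.2739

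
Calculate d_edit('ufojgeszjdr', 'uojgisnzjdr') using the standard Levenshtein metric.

Let D[i][j] be the edit distance between the first i characters of 'ufojgeszjdr' and the first j characters of 'uojgisnzjdr', with D[i][0] = i, D[0][j] = j, and D[i][j] = D[i-1][j-1] if the characters match, else 1 + min(D[i-1][j], D[i][j-1], D[i-1][j-1]). Filling the table (rows: prefixes of 'ufojgeszjdr', columns: prefixes of 'uojgisnzjdr'):
     ε  u  o  j  g  i  s  n  z  j  d  r
  ε  0  1  2  3  4  5  6  7  8  9 10 11
  u  1  0  1  2  3  4  5  6  7  8  9 10
  f  2  1  1  2  3  4  5  6  7  8  9 10
  o  3  2  1  2  3  4  5  6  7  8  9 10
  j  4  3  2  1  2  3  4  5  6  7  8  9
  g  5  4  3  2  1  2  3  4  5  6  7  8
  e  6  5  4  3  2  2  3  4  5  6  7  8
  s  7  6  5  4  3  3  2  3  4  5  6  7
  z  8  7  6  5  4  4  3  3  3  4  5  6
  j  9  8  7  6  5  5  4  4  4  3  4  5
  d 10  9  8  7  6  6  5  5  5  4  3  4
  r 11 10  9  8  7  7  6  6  6  5  4  3
The bottom-right entry gives D[11][11] = 3, so no sequence of fewer than 3 edits works. Backtracking through the table gives one optimal edit sequence (3 edits):
  ufojgeszjdr → uojgeszjdr (del f @2)
  uojgeszjdr → uojgiszjdr (sub e→i @5)
  uojgiszjdr → uojgisnzjdr (ins n @7)
Edit distance = 3.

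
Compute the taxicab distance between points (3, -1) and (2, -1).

Σ|x_i - y_i| = |3 - 2| + |-1 - (-1)| = 1 + 0 = 1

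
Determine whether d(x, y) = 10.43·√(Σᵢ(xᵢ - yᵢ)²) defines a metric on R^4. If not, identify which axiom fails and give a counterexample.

Yes. The L2 (Euclidean) norm induces a metric on R^4, and multiplying a metric by a positive constant 10.43 > 0 preserves all four axioms: non-negativity (10.43·||x-y|| ≥ 0), identity (10.43·||x-y|| = 0 ⟺ ||x-y|| = 0 ⟺ x = y), symmetry (||x-y|| = ||y-x||), and the triangle inequality (10.43·||x-z|| ≤ 10.43·||x-y|| + 10.43·||y-z||). So d is a metric.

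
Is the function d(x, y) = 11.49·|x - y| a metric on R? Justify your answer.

Yes. Since |x - y| is a metric on R and 11.49 > 0, the positive scalar multiple 11.49·|x - y| is also a metric: scaling by a positive constant preserves non-negativity, identity (d=0 ⟺ |x-y|=0 ⟺ x=y), symmetry, and the triangle inequality.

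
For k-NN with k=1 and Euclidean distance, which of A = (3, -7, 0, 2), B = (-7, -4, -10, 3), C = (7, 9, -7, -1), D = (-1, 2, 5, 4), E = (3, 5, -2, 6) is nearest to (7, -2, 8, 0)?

Distances: d(A) ≈ 10.4403, d(B) ≈ 23.0868, d(C) ≈ 18.6279, d(D) ≈ 10.247, d(E) ≈ 14.1774. Nearest: D = (-1, 2, 5, 4) with distance 10.247.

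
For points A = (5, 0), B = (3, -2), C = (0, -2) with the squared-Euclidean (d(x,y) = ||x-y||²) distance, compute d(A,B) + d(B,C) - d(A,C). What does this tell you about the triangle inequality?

d(A,B) = 2² + 2² = 8, d(B,C) = 3² + 0² = 9, d(A,C) = 5² + 2² = 29.
d(A,B) + d(B,C) - d(A,C) = 8 + 9 - 29 = 17 - 29 = -12. This is < 0, so the triangle inequality FAILS for these points (squared-Euclidean is not a metric).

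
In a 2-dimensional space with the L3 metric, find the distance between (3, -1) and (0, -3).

(Σ|x_i - y_i|^3)^(1/3) = (|3 - 0|^3 + |-1 - (-3)|^3)^(1/3)
= (3^3 + 2^3)^(1/3) = (27 + 8)^(1/3) = (35)^(1/3) ≈ 3.2711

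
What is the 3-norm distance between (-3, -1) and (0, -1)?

(Σ|x_i - y_i|^3)^(1/3) = (|-3 - 0|^3 + |-1 - (-1)|^3)^(1/3)
= (3^3 + 0^3)^(1/3) = (27 + 0)^(1/3) = (27)^(1/3) = 3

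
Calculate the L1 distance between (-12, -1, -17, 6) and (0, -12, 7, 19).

Σ|x_i - y_i| = |-12 - 0| + |-1 - (-12)| + |-17 - 7| + |6 - 19| = 12 + 11 + 24 + 13 = 60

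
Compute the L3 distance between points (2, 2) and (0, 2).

(Σ|x_i - y_i|^3)^(1/3) = (|2 - 0|^3 + |2 - 2|^3)^(1/3)
= (2^3 + 0^3)^(1/3) = (8 + 0)^(1/3) = (8)^(1/3) = 2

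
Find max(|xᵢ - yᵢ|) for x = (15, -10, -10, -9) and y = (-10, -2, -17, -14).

max(|x_i - y_i|) = max(|15 - (-10)|, |-10 - (-2)|, |-10 - (-17)|, |-9 - (-14)|) = max(25, 8, 7, 5) = 25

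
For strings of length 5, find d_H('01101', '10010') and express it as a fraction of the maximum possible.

Differing positions: 1, 2, 3, 4, 5. Hamming distance = 5. The maximum possible Hamming distance for length-5 strings is 5, so d_H/5 = 5/5 = 1.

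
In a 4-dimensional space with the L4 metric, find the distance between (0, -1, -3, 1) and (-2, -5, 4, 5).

(Σ|x_i - y_i|^4)^(1/4) = (|0 - (-2)|^4 + |-1 - (-5)|^4 + |-3 - 4|^4 + |1 - 5|^4)^(1/4)
= (2^4 + 4^4 + 7^4 + 4^4)^(1/4) = (16 + 256 + 2401 + 256)^(1/4) = (2929)^(1/4) ≈ 7.3566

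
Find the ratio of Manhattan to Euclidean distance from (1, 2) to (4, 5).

L1 = |1 - 4| + |2 - 5| = 3 + 3 = 6
L2 = √(3² + 3²) = √18 ≈ 4.2426
L1 ≥ L2 always (equality iff movement is along one axis); L1 > L2 here.
Ratio L1/L2 = 6/√18 ≈ 1.4142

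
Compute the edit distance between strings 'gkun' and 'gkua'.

Let D[i][j] be the edit distance between the first i characters of 'gkun' and the first j characters of 'gkua', with D[i][0] = i, D[0][j] = j, and D[i][j] = D[i-1][j-1] if the characters match, else 1 + min(D[i-1][j], D[i][j-1], D[i-1][j-1]). Filling the table (rows: prefixes of 'gkun', columns: prefixes of 'gkua'):
     ε  g  k  u  a
  ε  0  1  2  3  4
  g  1  0  1  2  3
  k  2  1  0  1  2
  u  3  2  1  0  1
  n  4  3  2  1  1
The bottom-right entry gives D[4][4] = 1, so no sequence of fewer than 1 edit works. Backtracking through the table gives one optimal edit sequence (1 edit):
  gkun → gkua (sub n→a @4)
Edit distance = 1.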